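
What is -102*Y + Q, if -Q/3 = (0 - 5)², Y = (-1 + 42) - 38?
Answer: -381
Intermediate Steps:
Y = 3 (Y = 41 - 38 = 3)
Q = -75 (Q = -3*(0 - 5)² = -3*(-5)² = -3*25 = -75)
-102*Y + Q = -102*3 - 75 = -306 - 75 = -381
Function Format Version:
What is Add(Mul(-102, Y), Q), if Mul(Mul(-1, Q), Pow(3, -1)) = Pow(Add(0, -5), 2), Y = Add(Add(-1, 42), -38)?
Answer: -381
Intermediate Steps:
Y = 3 (Y = Add(41, -38) = 3)
Q = -75 (Q = Mul(-3, Pow(Add(0, -5), 2)) = Mul(-3, Pow(-5, 2)) = Mul(-3, 25) = -75)
Add(Mul(-102, Y), Q) = Add(Mul(-102, 3), -75) = Add(-306, -75) = -381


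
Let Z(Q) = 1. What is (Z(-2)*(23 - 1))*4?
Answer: 88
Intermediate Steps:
(Z(-2)*(23 - 1))*4 = (1*(23 - 1))*4 = (1*22)*4 = 22*4 = 88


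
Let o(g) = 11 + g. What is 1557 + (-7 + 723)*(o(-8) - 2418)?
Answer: -1727583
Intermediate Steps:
1557 + (-7 + 723)*(o(-8) - 2418) = 1557 + (-7 + 723)*((11 - 8) - 2418) = 1557 + 716*(3 - 2418) = 1557 + 716*(-2415) = 1557 - 1729140 = -1727583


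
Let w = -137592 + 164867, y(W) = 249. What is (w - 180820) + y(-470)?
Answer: -153296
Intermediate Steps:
w = 27275
(w - 180820) + y(-470) = (27275 - 180820) + 249 = -153545 + 249 = -153296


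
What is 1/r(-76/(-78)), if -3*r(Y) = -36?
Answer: 1/12 ≈ 0.083333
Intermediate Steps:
r(Y) = 12 (r(Y) = -⅓*(-36) = 12)
1/r(-76/(-78)) = 1/12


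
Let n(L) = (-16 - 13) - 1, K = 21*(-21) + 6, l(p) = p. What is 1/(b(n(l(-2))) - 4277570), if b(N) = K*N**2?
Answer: -1/4669070 ≈ -2.1418e-7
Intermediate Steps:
K = -435 (K = -441 + 6 = -435)
n(L) = -30 (n(L) = -29 - 1 = -30)
b(N) = -435*N**2
1/(b(n(l(-2))) - 4277570) = 1/(-435*(-30)**2 - 4277570) = 1/(-435*900 - 4277570) = 1/(-391500 - 4277570) = 1/(-4669070) = -1/4669070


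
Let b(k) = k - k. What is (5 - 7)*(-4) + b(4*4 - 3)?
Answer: 8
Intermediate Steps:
b(k) = 0
(5 - 7)*(-4) + b(4*4 - 3) = (5 - 7)*(-4) + 0 = -2*(-4) + 0 = 8 + 0 = 8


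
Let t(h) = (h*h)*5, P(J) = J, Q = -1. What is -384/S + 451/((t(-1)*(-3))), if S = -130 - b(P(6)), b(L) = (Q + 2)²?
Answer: -53321/1965 ≈ -27.135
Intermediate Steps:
t(h) = 5*h² (t(h) = h²*5 = 5*h²)
b(L) = 1 (b(L) = (-1 + 2)² = 1² = 1)
S = -131 (S = -130 - 1*1 = -130 - 1 = -131)
-384/S + 451/((t(-1)*(-3))) = -384/(-131) + 451/(((5*(-1)²)*(-3))) = -384*(-1/131) + 451/(((5*1)*(-3))) = 384/131 + 451/((5*(-3))) = 384/131 + 451/(-15) = 384/131 + 451*(-1/15) = 384/131 - 451/15 = -53321/1965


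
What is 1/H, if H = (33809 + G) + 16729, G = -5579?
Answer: 1/44959 ≈ 2.2242e-5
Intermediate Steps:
H = 44959 (H = (33809 - 5579) + 16729 = 28230 + 16729 = 44959)
1/H = 1/44959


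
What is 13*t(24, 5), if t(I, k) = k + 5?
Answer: 130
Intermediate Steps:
t(I, k) = 5 + k
13*t(24, 5) = 13*(5 + 5) = 13*10 = 130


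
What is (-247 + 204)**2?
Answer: 1849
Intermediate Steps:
(-247 + 204)**2 = (-43)**2 = 1849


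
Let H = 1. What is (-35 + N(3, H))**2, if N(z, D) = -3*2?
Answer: 1681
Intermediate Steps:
N(z, D) = -6
(-35 + N(3, H))**2 = (-35 - 6)**2 = (-41)**2 = 1681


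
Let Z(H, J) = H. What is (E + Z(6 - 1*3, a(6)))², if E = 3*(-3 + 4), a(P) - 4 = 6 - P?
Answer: 36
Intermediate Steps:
a(P) = 10 - P (a(P) = 4 + (6 - P) = 10 - P)
E = 3 (E = 3*1 = 3)
(E + Z(6 - 1*3, a(6)))² = (3 + (6 - 1*3))² = (3 + (6 - 3))² = (3 + 3)² = 6² = 36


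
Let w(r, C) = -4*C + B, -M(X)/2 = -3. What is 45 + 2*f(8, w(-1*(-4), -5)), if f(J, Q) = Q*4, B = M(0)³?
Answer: 1933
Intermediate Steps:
M(X) = 6 (M(X) = -2*(-3) = 6)
B = 216 (B = 6³ = 216)
w(r, C) = 216 - 4*C (w(r, C) = -4*C + 216 = 216 - 4*C)
f(J, Q) = 4*Q
45 + 2*f(8, w(-1*(-4), -5)) = 45 + 2*(4*(216 - 4*(-5))) = 45 + 2*(4*(216 + 20)) = 45 + 2*(4*236) = 45 + 2*944 = 45 + 1888 = 1933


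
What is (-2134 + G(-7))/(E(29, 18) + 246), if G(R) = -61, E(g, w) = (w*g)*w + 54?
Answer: -2195/9696 ≈ -0.22638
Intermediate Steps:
E(g, w) = 54 + g*w**2 (E(g, w) = (g*w)*w + 54 = g*w**2 + 54 = 54 + g*w**2)
(-2134 + G(-7))/(E(29, 18) + 246) = (-2134 - 61)/((54 + 29*18**2) + 246) = -2195/((54 + 29*324) + 246) = -2195/((54 + 9396) + 246) = -2195/(9450 + 246) = -2195/9696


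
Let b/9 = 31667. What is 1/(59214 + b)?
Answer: 1/344217 ≈ 2.9051e-6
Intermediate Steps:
b = 285003 (b = 9*31667 = 285003)
1/(59214 + b) = 1/(59214 + 285003) = 1/344217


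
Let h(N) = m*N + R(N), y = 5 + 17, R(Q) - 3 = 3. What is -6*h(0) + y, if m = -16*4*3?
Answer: -14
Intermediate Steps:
R(Q) = 6 (R(Q) = 3 + 3 = 6)
y = 22
m = -192 (m = -4*16*3 = -64*3 = -192)
h(N) = 6 - 192*N (h(N) = -192*N + 6 = 6 - 192*N)
-6*h(0) + y = -6*(6 - 192*0) + 22 = -6*(6 + 0) + 22 = -6*6 + 22 = -36 + 22 = -14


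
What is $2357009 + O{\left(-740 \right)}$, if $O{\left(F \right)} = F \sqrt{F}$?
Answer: $2357009 - 1480 i \sqrt{185} \approx 2.357 \cdot 10^{6} - 20130.0 i$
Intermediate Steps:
$O{\left(F \right)} = F^{\frac{3}{2}}$
$2357009 + O{\left(-740 \right)} = 2357009 + \left(-740\right)^{\frac{3}{2}} = 2357009 - 1480 i \sqrt{185}$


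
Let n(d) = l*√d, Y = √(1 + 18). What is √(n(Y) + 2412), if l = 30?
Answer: √(2412 + 30*19^(¼)) ≈ 49.746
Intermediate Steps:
Y = √19 ≈ 4.3589
n(d) = 30*√d
√(n(Y) + 2412) = √(30*√(√19) + 2412) = √(30*19^(¼) + 2412) = √(2412 + 30*19^(¼))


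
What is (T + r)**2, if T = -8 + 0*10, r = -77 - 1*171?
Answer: 65536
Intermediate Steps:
r = -248 (r = -77 - 171 = -248)
T = -8 (T = -8 + 0 = -8)
(T + r)**2 = (-8 - 248)**2 = (-256)**2 = 65536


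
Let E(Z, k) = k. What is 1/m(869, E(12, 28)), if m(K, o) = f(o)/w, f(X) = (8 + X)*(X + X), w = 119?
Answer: 17/288 ≈ 0.059028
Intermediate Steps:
f(X) = 2*X*(8 + X) (f(X) = (8 + X)*(2*X) = 2*X*(8 + X))
m(K, o) = 2*o*(8 + o)/119 (m(K, o) = (2*o*(8 + o))/119 = (2*o*(8 + o))*(1/119) = 2*o*(8 + o)/119)
1/m(869, E(12, 28)) = 1/((2/119)*28*(8 + 28)) = 1/((2/119)*28*36) = 1/(288/17) = 17/288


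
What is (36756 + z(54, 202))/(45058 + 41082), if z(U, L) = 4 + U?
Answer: 18407/43070 ≈ 0.42737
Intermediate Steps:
(36756 + z(54, 202))/(45058 + 41082) = (36756 + (4 + 54))/(45058 + 41082) = (36756 + 58)/86140 = 36814*(1/86140) = 18407/43070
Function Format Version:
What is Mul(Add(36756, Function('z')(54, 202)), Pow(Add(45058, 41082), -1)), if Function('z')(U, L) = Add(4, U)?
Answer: Rational(18407, 43070) ≈ 0.42737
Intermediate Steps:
Mul(Add(36756, Function('z')(54, 202)), Pow(Add(45058, 41082), -1)) = Mul(Add(36756, Add(4, 54)), Pow(Add(45058, 41082), -1)) = Mul(Add(36756, 58), Pow(86140, -1)) = Mul(36814, Rational(1, 86140)) = Rational(18407, 43070)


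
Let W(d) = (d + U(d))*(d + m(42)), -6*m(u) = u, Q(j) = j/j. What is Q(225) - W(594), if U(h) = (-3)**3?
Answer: -332828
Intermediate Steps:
U(h) = -27
Q(j) = 1
m(u) = -u/6
W(d) = (-27 + d)*(-7 + d) (W(d) = (d - 27)*(d - 1/6*42) = (-27 + d)*(d - 7) = (-27 + d)*(-7 + d))
Q(225) - W(594) = 1 - (189 + 594**2 - 34*594) = 1 - (189 + 352836 - 20196) = 1 - 1*332829 = 1 - 332829 = -332828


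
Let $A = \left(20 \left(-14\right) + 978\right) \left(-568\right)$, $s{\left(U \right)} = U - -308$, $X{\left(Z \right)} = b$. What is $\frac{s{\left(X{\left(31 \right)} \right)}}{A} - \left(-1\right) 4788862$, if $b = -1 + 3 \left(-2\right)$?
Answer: $\frac{1898611383667}{396464} \approx 4.7889 \cdot 10^{6}$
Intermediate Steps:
$b = -7$ ($b = -1 - 6 = -7$)
$X{\left(Z \right)} = -7$
$s{\left(U \right)} = 308 + U$ ($s{\left(U \right)} = U + 308 = 308 + U$)
$A = -396464$ ($A = \left(-280 + 978\right) \left(-568\right) = 698 \left(-568\right) = -396464$)
$\frac{s{\left(X{\left(31 \right)} \right)}}{A} - \left(-1\right) 4788862 = \frac{308 - 7}{-396464} - \left(-1\right) 4788862 = 301 \left(- \frac{1}{396464}\right) - -4788862 = - \frac{301}{396464} + 4788862 = \frac{1898611383667}{396464}$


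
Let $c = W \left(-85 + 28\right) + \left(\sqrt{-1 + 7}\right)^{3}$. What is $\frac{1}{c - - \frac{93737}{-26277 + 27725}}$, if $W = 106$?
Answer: $- \frac{12532554392}{74909939608177} - \frac{12580224 \sqrt{6}}{74909939608177} \approx -0.00016771$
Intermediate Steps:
$c = -6042 + 6 \sqrt{6}$ ($c = 106 \left(-85 + 28\right) + \left(\sqrt{-1 + 7}\right)^{3} = 106 \left(-57\right) + \left(\sqrt{6}\right)^{3} = -6042 + 6 \sqrt{6} \approx -6027.3$)
$\frac{1}{c - - \frac{93737}{-26277 + 27725}} = \frac{1}{\left(-6042 + 6 \sqrt{6}\right) - - \frac{93737}{-26277 + 27725}} = \frac{1}{\left(-6042 + 6 \sqrt{6}\right) - - \frac{93737}{1448}} = \frac{1}{\left(-6042 + 6 \sqrt{6}\right) + \frac{93737}{1448}} = \frac{1}{- \frac{8655079}{1448} + 6 \sqrt{6}}$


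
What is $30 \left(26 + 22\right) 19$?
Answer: $27360$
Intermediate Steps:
$30 \left(26 + 22\right) 19 = 30 \cdot 48 \cdot 19 = 1440 \cdot 19 = 27360$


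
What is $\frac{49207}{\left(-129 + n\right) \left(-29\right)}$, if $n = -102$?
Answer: $\frac{49207}{6699} \approx 7.3454$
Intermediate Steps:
$\frac{49207}{\left(-129 + n\right) \left(-29\right)} = \frac{49207}{\left(-129 - 102\right) \left(-29\right)} = \frac{49207}{\left(-231\right) \left(-29\right)} = \frac{49207}{6699}$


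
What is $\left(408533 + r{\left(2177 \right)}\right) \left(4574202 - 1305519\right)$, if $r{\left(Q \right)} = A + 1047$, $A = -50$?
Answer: $1338623748990$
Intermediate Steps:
$r{\left(Q \right)} = 997$ ($r{\left(Q \right)} = -50 + 1047 = 997$)
$\left(408533 + r{\left(2177 \right)}\right) \left(4574202 - 1305519\right) = \left(408533 + 997\right) \left(4574202 - 1305519\right) = 409530 \left(4574202 + \left(-1777868 + 472349\right)\right) = 409530 \left(4574202 - 1305519\right) = 409530 \cdot 3268683 = 1338623748990$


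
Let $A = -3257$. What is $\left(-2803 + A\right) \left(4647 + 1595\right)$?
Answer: $-37826520$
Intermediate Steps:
$\left(-2803 + A\right) \left(4647 + 1595\right) = \left(-2803 - 3257\right) \left(4647 + 1595\right) = \left(-6060\right) 6242 = -37826520$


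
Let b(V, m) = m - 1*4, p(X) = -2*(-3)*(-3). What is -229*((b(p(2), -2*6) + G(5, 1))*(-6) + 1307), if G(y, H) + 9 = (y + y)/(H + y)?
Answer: -331363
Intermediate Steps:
G(y, H) = -9 + 2*y/(H + y) (G(y, H) = -9 + (y + y)/(H + y) = -9 + (2*y)/(H + y) = -9 + 2*y/(H + y))
p(X) = -18 (p(X) = 6*(-3) = -18)
b(V, m) = -4 + m (b(V, m) = m - 4 = -4 + m)
-229*((b(p(2), -2*6) + G(5, 1))*(-6) + 1307) = -229*(((-4 - 2*6) + (-9*1 - 7*5)/(1 + 5))*(-6) + 1307) = -229*(((-4 - 12) + (-9 - 35)/6)*(-6) + 1307) = -229*((-16 + (⅙)*(-44))*(-6) + 1307) = -229*((-16 - 22/3)*(-6) + 1307) = -229*(-70/3*(-6) + 1307) = -229*(140 + 1307) = -229*1447 = -331363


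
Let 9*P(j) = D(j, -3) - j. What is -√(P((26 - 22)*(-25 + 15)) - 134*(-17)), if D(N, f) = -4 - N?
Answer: -√20578/3 ≈ -47.817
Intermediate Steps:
P(j) = -4/9 - 2*j/9 (P(j) = ((-4 - j) - j)/9 = (-4 - 2*j)/9 = -4/9 - 2*j/9)
-√(P((26 - 22)*(-25 + 15)) - 134*(-17)) = -√((-4/9 - 2*(26 - 22)*(-25 + 15)/9) - 134*(-17)) = -√((-4/9 - 8*(-10)/9) + 2278) = -√((-4/9 - 2/9*(-40)) + 2278) = -√((-4/9 + 80/9) + 2278) = -√(76/9 + 2278) = -√(20578/9) = -√20578/3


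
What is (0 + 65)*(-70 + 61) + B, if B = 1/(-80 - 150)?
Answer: -134551/230 ≈ -585.00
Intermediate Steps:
B = -1/230 (B = 1/(-230) = -1/230 ≈ -0.0043478)
(0 + 65)*(-70 + 61) + B = (0 + 65)*(-70 + 61) - 1/230 = 65*(-9) - 1/230 = -585 - 1/230 = -134551/230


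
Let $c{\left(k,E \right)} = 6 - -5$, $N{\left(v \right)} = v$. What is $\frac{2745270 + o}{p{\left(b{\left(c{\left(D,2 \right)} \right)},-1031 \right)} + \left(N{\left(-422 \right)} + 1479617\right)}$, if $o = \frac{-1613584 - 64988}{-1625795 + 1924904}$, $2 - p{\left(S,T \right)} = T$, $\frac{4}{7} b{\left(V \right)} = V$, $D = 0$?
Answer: $\frac{136855547643}{73791586142} \approx 1.8546$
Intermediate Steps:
$c{\left(k,E \right)} = 11$ ($c{\left(k,E \right)} = 6 + 5 = 11$)
$b{\left(V \right)} = \frac{7 V}{4}$
$p{\left(S,T \right)} = 2 - T$
$o = - \frac{559524}{99703}$ ($o = - \frac{1678572}{299109} = \left(-1678572\right) \frac{1}{299109} = - \frac{559524}{99703} \approx -5.6119$)
$\frac{2745270 + o}{p{\left(b{\left(c{\left(D,2 \right)} \right)},-1031 \right)} + \left(N{\left(-422 \right)} + 1479617\right)} = \frac{2745270 - \frac{559524}{99703}}{\left(2 - -1031\right) + \left(-422 + 1479617\right)} = \frac{273711095286}{99703 \left(\left(2 + 1031\right) + 1479195\right)} = \frac{273711095286}{99703 \left(1033 + 1479195\right)} = \frac{273711095286}{99703 \cdot 1480228} = \frac{273711095286}{99703} \cdot \frac{1}{1480228} = \frac{136855547643}{73791586142}$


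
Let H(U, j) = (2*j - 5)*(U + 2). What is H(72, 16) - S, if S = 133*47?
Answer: -4253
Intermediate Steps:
S = 6251
H(U, j) = (-5 + 2*j)*(2 + U)
H(72, 16) - S = (-10 - 5*72 + 4*16 + 2*72*16) - 1*6251 = (-10 - 360 + 64 + 2304) - 6251 = 1998 - 6251 = -4253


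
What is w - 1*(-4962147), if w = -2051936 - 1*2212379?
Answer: 697832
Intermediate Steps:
w = -4264315 (w = -2051936 - 2212379 = -4264315)
w - 1*(-4962147) = -4264315 - 1*(-4962147) = -4264315 + 4962147 = 697832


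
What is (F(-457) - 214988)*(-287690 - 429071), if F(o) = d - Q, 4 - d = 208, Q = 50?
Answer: 154277071162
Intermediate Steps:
d = -204 (d = 4 - 1*208 = 4 - 208 = -204)
F(o) = -254 (F(o) = -204 - 1*50 = -204 - 50 = -254)
(F(-457) - 214988)*(-287690 - 429071) = (-254 - 214988)*(-287690 - 429071) = -215242*(-716761) = 154277071162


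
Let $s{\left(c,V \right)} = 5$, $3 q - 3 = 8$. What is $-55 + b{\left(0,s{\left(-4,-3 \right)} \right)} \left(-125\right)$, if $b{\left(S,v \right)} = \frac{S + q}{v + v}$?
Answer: $- \frac{605}{6} \approx -100.83$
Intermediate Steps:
$q = \frac{11}{3}$ ($q = 1 + \frac{1}{3} \cdot 8 = 1 + \frac{8}{3} = \frac{11}{3} \approx 3.6667$)
$b{\left(S,v \right)} = \frac{\frac{11}{3} + S}{2 v}$ ($b{\left(S,v \right)} = \frac{S + \frac{11}{3}}{v + v} = \frac{\frac{11}{3} + S}{2 v}$)
$-55 + b{\left(0,s{\left(-4,-3 \right)} \right)} \left(-125\right) = -55 + \frac{11 + 3 \cdot 0}{6 \cdot 5} \left(-125\right) = -55 + \frac{1}{6} \cdot \frac{1}{5} \left(11 + 0\right) \left(-125\right) = -55 + \frac{1}{6} \cdot \frac{1}{5} \cdot 11 \left(-125\right) = -55 + \frac{11}{30} \left(-125\right) = -55 - \frac{275}{6} = - \frac{605}{6}$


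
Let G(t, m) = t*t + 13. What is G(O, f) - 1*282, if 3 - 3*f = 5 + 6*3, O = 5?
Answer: -244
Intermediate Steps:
f = -20/3 (f = 1 - (5 + 6*3)/3 = 1 - (5 + 18)/3 = 1 - ⅓*23 = 1 - 23/3 = -20/3 ≈ -6.6667)
G(t, m) = 13 + t² (G(t, m) = t² + 13 = 13 + t²)
G(O, f) - 1*282 = (13 + 5²) - 1*282 = (13 + 25) - 282 = 38 - 282 = -244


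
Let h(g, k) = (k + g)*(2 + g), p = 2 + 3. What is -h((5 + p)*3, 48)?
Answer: -2496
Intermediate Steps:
p = 5
h(g, k) = (2 + g)*(g + k) (h(g, k) = (g + k)*(2 + g) = (2 + g)*(g + k))
-h((5 + p)*3, 48) = -(((5 + 5)*3)**2 + 2*((5 + 5)*3) + 2*48 + ((5 + 5)*3)*48) = -((10*3)**2 + 2*(10*3) + 96 + (10*3)*48) = -(30**2 + 2*30 + 96 + 30*48) = -(900 + 60 + 96 + 1440) = -1*2496 = -2496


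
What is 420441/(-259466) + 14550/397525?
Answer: -6534423129/4125768866 ≈ -1.5838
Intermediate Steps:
420441/(-259466) + 14550/397525 = 420441*(-1/259466) + 14550*(1/397525) = -420441/259466 + 582/15901 = -6534423129/4125768866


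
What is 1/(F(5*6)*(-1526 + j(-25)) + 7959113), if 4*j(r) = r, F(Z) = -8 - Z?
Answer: 2/16034677 ≈ 1.2473e-7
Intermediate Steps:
j(r) = r/4
1/(F(5*6)*(-1526 + j(-25)) + 7959113) = 1/((-8 - 5*6)*(-1526 + (¼)*(-25)) + 7959113) = 1/((-8 - 1*30)*(-1526 - 25/4) + 7959113) = 1/((-8 - 30)*(-6129/4) + 7959113) = 1/(-38*(-6129/4) + 7959113) = 1/(116451/2 + 7959113) = 1/(16034677/2) = 2/16034677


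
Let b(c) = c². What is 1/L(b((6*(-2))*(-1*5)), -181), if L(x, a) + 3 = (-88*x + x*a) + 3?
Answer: -1/968400 ≈ -1.0326e-6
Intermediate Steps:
L(x, a) = -88*x + a*x (L(x, a) = -3 + ((-88*x + x*a) + 3) = -3 + ((-88*x + a*x) + 3) = -3 + (3 - 88*x + a*x) = -88*x + a*x)
1/L(b((6*(-2))*(-1*5)), -181) = 1/(((6*(-2))*(-1*5))²*(-88 - 181)) = 1/((-12*(-5))²*(-269)) = 1/(60²*(-269)) = 1/(3600*(-269)) = 1/(-968400) = -1/968400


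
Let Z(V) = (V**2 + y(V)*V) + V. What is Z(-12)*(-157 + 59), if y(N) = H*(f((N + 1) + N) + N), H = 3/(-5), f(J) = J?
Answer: 11760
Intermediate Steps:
H = -3/5 (H = 3*(-1/5) = -3/5 ≈ -0.60000)
y(N) = -3/5 - 9*N/5 (y(N) = -3*(((N + 1) + N) + N)/5 = -3*(((1 + N) + N) + N)/5 = -3*((1 + 2*N) + N)/5 = -3*(1 + 3*N)/5 = -3/5 - 9*N/5)
Z(V) = V + V**2 + V*(-3/5 - 9*V/5) (Z(V) = (V**2 + (-3/5 - 9*V/5)*V) + V = (V**2 + V*(-3/5 - 9*V/5)) + V = V + V**2 + V*(-3/5 - 9*V/5))
Z(-12)*(-157 + 59) = ((2/5)*(-12)*(1 - 2*(-12)))*(-157 + 59) = ((2/5)*(-12)*(1 + 24))*(-98) = ((2/5)*(-12)*25)*(-98) = -120*(-98) = 11760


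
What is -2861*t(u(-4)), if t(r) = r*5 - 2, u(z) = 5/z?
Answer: 94413/4 ≈ 23603.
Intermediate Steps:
t(r) = -2 + 5*r (t(r) = 5*r - 2 = -2 + 5*r)
-2861*t(u(-4)) = -2861*(-2 + 5*(5/(-4))) = -2861*(-2 + 5*(5*(-1/4))) = -2861*(-2 + 5*(-5/4)) = -2861*(-2 - 25/4) = -2861*(-33/4) = 94413/4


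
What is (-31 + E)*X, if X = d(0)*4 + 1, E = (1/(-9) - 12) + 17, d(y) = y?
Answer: -235/9 ≈ -26.111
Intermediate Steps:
E = 44/9 (E = (-⅑ - 12) + 17 = -109/9 + 17 = 44/9 ≈ 4.8889)
X = 1 (X = 0*4 + 1 = 0 + 1 = 1)
(-31 + E)*X = (-31 + 44/9)*1 = -235/9*1 = -235/9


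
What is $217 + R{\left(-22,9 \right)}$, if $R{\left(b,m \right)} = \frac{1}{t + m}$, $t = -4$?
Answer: $\frac{1086}{5} \approx 217.2$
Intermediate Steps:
$R{\left(b,m \right)} = \frac{1}{-4 + m}$
$217 + R{\left(-22,9 \right)} = 217 + \frac{1}{-4 + 9} = 217 + \frac{1}{5} = \frac{1086}{5}$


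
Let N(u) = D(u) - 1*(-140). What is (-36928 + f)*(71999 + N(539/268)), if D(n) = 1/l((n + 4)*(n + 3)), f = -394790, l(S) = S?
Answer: -22460569945763726/721191 ≈ -3.1144e+10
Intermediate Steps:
D(n) = 1/((3 + n)*(4 + n)) (D(n) = 1/((n + 4)*(n + 3)) = 1/((4 + n)*(3 + n)) = 1/((3 + n)*(4 + n)))
N(u) = 140 + 1/(12 + u**2 + 7*u) (N(u) = 1/(12 + u**2 + 7*u) - 1*(-140) = 1/(12 + u**2 + 7*u) + 140 = 140 + 1/(12 + u**2 + 7*u))
(-36928 + f)*(71999 + N(539/268)) = (-36928 - 394790)*(71999 + (1681 + 140*(539/268)**2 + 980*(539/268))/(12 + (539/268)**2 + 7*(539/268))) = -431718*(71999 + (1681 + 140*(539*(1/268))**2 + 980*(539*(1/268)))/(12 + (539*(1/268))**2 + 7*(539*(1/268)))) = -431718*(71999 + (1681 + 140*(539/268)**2 + 980*(539/268))/(12 + (539/268)**2 + 7*(539/268))) = -431718*(71999 + (1681 + 140*(290521/71824) + 132055/67)/(12 + 290521/71824 + 3773/268)) = -431718*(71999 + (1681 + 10168235/17956 + 132055/67)/(2163573/71824)) = -431718*(71999 + (71824/2163573)*(75743011/17956)) = -431718*(71999 + 302972044/2163573) = -431718*156078064471/2163573 = -22460569945763726/721191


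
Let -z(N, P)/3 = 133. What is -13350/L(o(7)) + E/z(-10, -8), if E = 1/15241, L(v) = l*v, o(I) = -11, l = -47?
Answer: -81183473167/3143959203 ≈ -25.822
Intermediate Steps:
z(N, P) = -399 (z(N, P) = -3*133 = -399)
L(v) = -47*v
E = 1/15241 ≈ 6.5612e-5
-13350/L(o(7)) + E/z(-10, -8) = -13350/((-47*(-11))) + (1/15241)/(-399) = -13350/517 + (1/15241)*(-1/399) = -13350*1/517 - 1/6081159 = -13350/517 - 1/6081159 = -81183473167/3143959203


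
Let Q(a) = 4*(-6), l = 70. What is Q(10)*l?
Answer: -1680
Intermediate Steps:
Q(a) = -24
Q(10)*l = -24*70 = -1680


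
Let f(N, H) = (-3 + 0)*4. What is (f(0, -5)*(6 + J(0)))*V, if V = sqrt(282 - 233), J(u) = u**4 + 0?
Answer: -504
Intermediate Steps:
J(u) = u**4
f(N, H) = -12 (f(N, H) = -3*4 = -12)
V = 7 (V = sqrt(49) = 7)
(f(0, -5)*(6 + J(0)))*V = -12*(6 + 0**4)*7 = -12*(6 + 0)*7 = -12*6*7 = -72*7 = -504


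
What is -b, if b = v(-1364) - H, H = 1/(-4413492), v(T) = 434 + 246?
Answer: -3001174561/4413492 ≈ -680.00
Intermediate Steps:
v(T) = 680
H = -1/4413492 ≈ -2.2658e-7
b = 3001174561/4413492 (b = 680 - 1*(-1/4413492) = 680 + 1/4413492 = 3001174561/4413492 ≈ 680.00)
-b = -1*3001174561/4413492 = -3001174561/4413492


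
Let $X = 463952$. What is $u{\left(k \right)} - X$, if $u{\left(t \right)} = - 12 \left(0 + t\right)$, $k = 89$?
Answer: $-465020$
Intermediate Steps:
$u{\left(t \right)} = - 12 t$
$u{\left(k \right)} - X = \left(-12\right) 89 - 463952 = -1068 - 463952 = -465020$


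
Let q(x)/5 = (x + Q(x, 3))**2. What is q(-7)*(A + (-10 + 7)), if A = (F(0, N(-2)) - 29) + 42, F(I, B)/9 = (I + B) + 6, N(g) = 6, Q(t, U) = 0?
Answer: 28910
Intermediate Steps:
q(x) = 5*x**2 (q(x) = 5*(x + 0)**2 = 5*x**2)
F(I, B) = 54 + 9*B + 9*I (F(I, B) = 9*((I + B) + 6) = 9*((B + I) + 6) = 9*(6 + B + I) = 54 + 9*B + 9*I)
A = 121 (A = ((54 + 9*6 + 9*0) - 29) + 42 = ((54 + 54 + 0) - 29) + 42 = (108 - 29) + 42 = 79 + 42 = 121)
q(-7)*(A + (-10 + 7)) = (5*(-7)**2)*(121 + (-10 + 7)) = (5*49)*(121 - 3) = 245*118 = 28910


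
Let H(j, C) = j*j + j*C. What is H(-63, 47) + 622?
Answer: 1630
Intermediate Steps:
H(j, C) = j² + C*j
H(-63, 47) + 622 = -63*(47 - 63) + 622 = -63*(-16) + 622 = 1008 + 622 = 1630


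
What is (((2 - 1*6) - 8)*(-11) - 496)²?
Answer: 132496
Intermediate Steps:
(((2 - 1*6) - 8)*(-11) - 496)² = (((2 - 6) - 8)*(-11) - 496)² = ((-4 - 8)*(-11) - 496)² = (-12*(-11) - 496)² = (132 - 496)² = (-364)² = 132496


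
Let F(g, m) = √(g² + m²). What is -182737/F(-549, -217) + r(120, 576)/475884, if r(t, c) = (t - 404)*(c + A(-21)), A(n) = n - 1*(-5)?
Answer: -39760/118971 - 182737*√348490/348490 ≈ -309.88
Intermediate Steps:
A(n) = 5 + n (A(n) = n + 5 = 5 + n)
r(t, c) = (-404 + t)*(-16 + c) (r(t, c) = (t - 404)*(c + (5 - 21)) = (-404 + t)*(c - 16) = (-404 + t)*(-16 + c))
-182737/F(-549, -217) + r(120, 576)/475884 = -182737/√((-549)² + (-217)²) + (6464 - 404*576 - 16*120 + 576*120)/475884 = -182737/√(301401 + 47089) + (6464 - 232704 - 1920 + 69120)*(1/475884) = -182737*√348490/348490 - 159040*1/475884 = -182737*√348490/348490 - 39760/118971 = -39760/118971 - 182737*√348490/348490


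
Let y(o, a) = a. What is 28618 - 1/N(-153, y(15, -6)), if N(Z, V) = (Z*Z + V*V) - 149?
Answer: 666684927/23296 ≈ 28618.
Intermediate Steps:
N(Z, V) = -149 + V**2 + Z**2 (N(Z, V) = (Z**2 + V**2) - 149 = (V**2 + Z**2) - 149 = -149 + V**2 + Z**2)
28618 - 1/N(-153, y(15, -6)) = 28618 - 1/(-149 + (-6)**2 + (-153)**2) = 28618 - 1/(-149 + 36 + 23409) = 28618 - 1/23296 = 666684927/23296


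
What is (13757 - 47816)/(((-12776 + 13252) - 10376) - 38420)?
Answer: 34059/48320 ≈ 0.70486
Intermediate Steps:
(13757 - 47816)/(((-12776 + 13252) - 10376) - 38420) = -34059/((476 - 10376) - 38420) = -34059/(-9900 - 38420) = -34059/(-48320) = -34059*(-1/48320) = 34059/48320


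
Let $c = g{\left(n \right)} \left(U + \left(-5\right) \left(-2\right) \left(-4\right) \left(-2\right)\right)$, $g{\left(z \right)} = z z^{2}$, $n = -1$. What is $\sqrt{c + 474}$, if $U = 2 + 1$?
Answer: $\sqrt{391} \approx 19.774$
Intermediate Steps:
$U = 3$
$g{\left(z \right)} = z^{3}$
$c = -83$ ($c = \left(-1\right)^{3} \left(3 + \left(-5\right) \left(-2\right) \left(-4\right) \left(-2\right)\right) = - (3 + 10 \left(-4\right) \left(-2\right)) = - (3 - -80) = - (3 + 80) = \left(-1\right) 83 = -83$)
$\sqrt{c + 474} = \sqrt{-83 + 474} = \sqrt{391}$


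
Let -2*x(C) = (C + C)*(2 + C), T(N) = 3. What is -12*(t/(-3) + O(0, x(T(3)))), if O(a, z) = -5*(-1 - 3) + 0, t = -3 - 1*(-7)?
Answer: -224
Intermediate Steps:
t = 4 (t = -3 + 7 = 4)
x(C) = -C*(2 + C) (x(C) = -(C + C)*(2 + C)/2 = -2*C*(2 + C)/2 = -C*(2 + C))
O(a, z) = 20 (O(a, z) = -5*(-4) + 0 = 20 + 0 = 20)
-12*(t/(-3) + O(0, x(T(3)))) = -12*(4/(-3) + 20) = -12*(4*(-⅓) + 20) = -12*(-4/3 + 20) = -12*56/3 = -224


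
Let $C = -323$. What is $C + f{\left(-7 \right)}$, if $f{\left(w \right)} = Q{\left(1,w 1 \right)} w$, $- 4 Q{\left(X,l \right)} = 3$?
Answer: $- \frac{1271}{4} \approx -317.75$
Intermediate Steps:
$Q{\left(X,l \right)} = - \frac{3}{4}$ ($Q{\left(X,l \right)} = \left(- \frac{1}{4}\right) 3 = - \frac{3}{4}$)
$f{\left(w \right)} = - \frac{3 w}{4}$
$C + f{\left(-7 \right)} = -323 - - \frac{21}{4} = -323 + \frac{21}{4} = - \frac{1271}{4}$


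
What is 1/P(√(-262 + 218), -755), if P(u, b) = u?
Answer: -I*√11/22 ≈ -0.15076*I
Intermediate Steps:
1/P(√(-262 + 218), -755) = 1/(√(-262 + 218)) = 1/(√(-44)) = 1/(2*I*√11) = -I*√11/22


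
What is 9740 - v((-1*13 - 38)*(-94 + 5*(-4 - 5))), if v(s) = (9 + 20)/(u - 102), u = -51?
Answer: 1490249/153 ≈ 9740.2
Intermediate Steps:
v(s) = -29/153 (v(s) = (9 + 20)/(-51 - 102) = 29/(-153) = 29*(-1/153) = -29/153)
9740 - v((-1*13 - 38)*(-94 + 5*(-4 - 5))) = 9740 - 1*(-29/153) = 9740 + 29/153 = 1490249/153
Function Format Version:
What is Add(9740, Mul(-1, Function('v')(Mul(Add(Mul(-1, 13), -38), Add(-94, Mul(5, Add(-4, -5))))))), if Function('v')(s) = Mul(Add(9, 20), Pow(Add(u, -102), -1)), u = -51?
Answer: Rational(1490249, 153) ≈ 9740.2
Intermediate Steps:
Function('v')(s) = Rational(-29, 153) (Function('v')(s) = Mul(Add(9, 20), Pow(Add(-51, -102), -1)) = Mul(29, Pow(-153, -1)) = Mul(29, Rational(-1, 153)) = Rational(-29, 153))
Add(9740, Mul(-1, Function('v')(Mul(Add(Mul(-1, 13), -38), Add(-94, Mul(5, Add(-4, -5))))))) = Add(9740, Mul(-1, Rational(-29, 153))) = Add(9740, Rational(29, 153)) = Rational(1490249, 153)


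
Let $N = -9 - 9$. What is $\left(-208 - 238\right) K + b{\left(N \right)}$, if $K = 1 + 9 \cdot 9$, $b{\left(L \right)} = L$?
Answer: $-36590$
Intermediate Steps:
$N = -18$ ($N = -9 - 9 = -18$)
$K = 82$ ($K = 1 + 81 = 82$)
$\left(-208 - 238\right) K + b{\left(N \right)} = \left(-208 - 238\right) 82 - 18 = \left(-446\right) 82 - 18 = -36572 - 18 = -36590$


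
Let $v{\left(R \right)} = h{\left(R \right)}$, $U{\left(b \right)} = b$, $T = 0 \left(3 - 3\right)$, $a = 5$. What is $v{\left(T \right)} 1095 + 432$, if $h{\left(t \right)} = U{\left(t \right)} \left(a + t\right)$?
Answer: $432$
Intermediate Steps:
$T = 0$ ($T = 0 \cdot 0 = 0$)
$h{\left(t \right)} = t \left(5 + t\right)$
$v{\left(R \right)} = R \left(5 + R\right)$
$v{\left(T \right)} 1095 + 432 = 0 \left(5 + 0\right) 1095 + 432 = 0 \cdot 5 \cdot 1095 + 432 = 0 \cdot 1095 + 432 = 0 + 432 = 432$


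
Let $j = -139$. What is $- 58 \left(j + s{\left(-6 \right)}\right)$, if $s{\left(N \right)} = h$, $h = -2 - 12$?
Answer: $8874$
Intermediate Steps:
$h = -14$ ($h = -2 - 12 = -14$)
$s{\left(N \right)} = -14$
$- 58 \left(j + s{\left(-6 \right)}\right) = - 58 \left(-139 - 14\right) = \left(-58\right) \left(-153\right) = 8874$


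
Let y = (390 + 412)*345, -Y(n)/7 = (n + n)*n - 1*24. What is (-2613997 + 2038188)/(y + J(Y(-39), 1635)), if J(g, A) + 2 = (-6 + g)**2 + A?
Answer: -575809/446839747 ≈ -0.0012886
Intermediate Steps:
Y(n) = 168 - 14*n**2 (Y(n) = -7*((n + n)*n - 1*24) = -7*((2*n)*n - 24) = -7*(2*n**2 - 24) = -7*(-24 + 2*n**2) = 168 - 14*n**2)
y = 276690 (y = 802*345 = 276690)
J(g, A) = -2 + A + (-6 + g)**2 (J(g, A) = -2 + ((-6 + g)**2 + A) = -2 + (A + (-6 + g)**2) = -2 + A + (-6 + g)**2)
(-2613997 + 2038188)/(y + J(Y(-39), 1635)) = (-2613997 + 2038188)/(276690 + (-2 + 1635 + (-6 + (168 - 14*(-39)**2))**2)) = -575809/(276690 + (-2 + 1635 + (-6 + (168 - 14*1521))**2)) = -575809/(276690 + (-2 + 1635 + (-6 + (168 - 21294))**2)) = -575809/(276690 + (-2 + 1635 + (-6 - 21126)**2)) = -575809/(276690 + (-2 + 1635 + (-21132)**2)) = -575809/(276690 + (-2 + 1635 + 446561424)) = -575809/(276690 + 446563057) = -575809/446839747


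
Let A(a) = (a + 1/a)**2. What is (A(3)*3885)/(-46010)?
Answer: -12950/13803 ≈ -0.93820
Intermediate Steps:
(A(3)*3885)/(-46010) = (((1 + 3**2)**2/3**2)*3885)/(-46010) = (((1 + 9)**2/9)*3885)*(-1/46010) = (((1/9)*10**2)*3885)*(-1/46010) = (((1/9)*100)*3885)*(-1/46010) = ((100/9)*3885)*(-1/46010) = (129500/3)*(-1/46010) = -12950/13803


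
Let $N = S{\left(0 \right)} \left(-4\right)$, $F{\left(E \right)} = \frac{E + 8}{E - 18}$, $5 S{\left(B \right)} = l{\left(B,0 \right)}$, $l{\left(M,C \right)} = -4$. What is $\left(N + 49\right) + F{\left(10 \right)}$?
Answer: $\frac{999}{20} \approx 49.95$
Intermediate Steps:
$S{\left(B \right)} = - \frac{4}{5}$ ($S{\left(B \right)} = \frac{1}{5} \left(-4\right) = - \frac{4}{5}$)
$F{\left(E \right)} = \frac{8 + E}{-18 + E}$
$N = \frac{16}{5}$ ($N = \left(- \frac{4}{5}\right) \left(-4\right) = \frac{16}{5} \approx 3.2$)
$\left(N + 49\right) + F{\left(10 \right)} = \left(\frac{16}{5} + 49\right) + \frac{8 + 10}{-18 + 10} = \frac{261}{5} + \frac{1}{-8} \cdot 18 = \frac{261}{5} - \frac{9}{4} = \frac{999}{20}$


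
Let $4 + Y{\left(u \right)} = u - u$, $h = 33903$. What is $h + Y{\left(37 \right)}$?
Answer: $33899$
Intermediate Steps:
$Y{\left(u \right)} = -4$ ($Y{\left(u \right)} = -4 + \left(u - u\right) = -4 + 0 = -4$)
$h + Y{\left(37 \right)} = 33903 - 4 = 33899$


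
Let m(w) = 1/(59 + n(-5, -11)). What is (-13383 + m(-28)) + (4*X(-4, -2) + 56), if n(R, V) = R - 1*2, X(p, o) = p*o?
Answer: -691339/52 ≈ -13295.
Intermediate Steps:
X(p, o) = o*p
n(R, V) = -2 + R (n(R, V) = R - 2 = -2 + R)
m(w) = 1/52 (m(w) = 1/(59 + (-2 - 5)) = 1/(59 - 7) = 1/52)
(-13383 + m(-28)) + (4*X(-4, -2) + 56) = (-13383 + 1/52) + (4*(-2*(-4)) + 56) = -695915/52 + (4*8 + 56) = -695915/52 + (32 + 56) = -695915/52 + 88 = -691339/52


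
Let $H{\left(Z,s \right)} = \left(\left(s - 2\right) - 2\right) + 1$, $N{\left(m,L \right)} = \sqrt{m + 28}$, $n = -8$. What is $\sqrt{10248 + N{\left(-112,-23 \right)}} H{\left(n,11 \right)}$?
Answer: $8 \sqrt{10248 + 2 i \sqrt{21}} \approx 809.86 + 0.36214 i$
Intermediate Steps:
$N{\left(m,L \right)} = \sqrt{28 + m}$
$H{\left(Z,s \right)} = -3 + s$ ($H{\left(Z,s \right)} = \left(\left(-2 + s\right) - 2\right) + 1 = \left(-4 + s\right) + 1 = -3 + s$)
$\sqrt{10248 + N{\left(-112,-23 \right)}} H{\left(n,11 \right)} = \sqrt{10248 + \sqrt{28 - 112}} \left(-3 + 11\right) = \sqrt{10248 + \sqrt{-84}} \cdot 8 = \sqrt{10248 + 2 i \sqrt{21}} \cdot 8 = 8 \sqrt{10248 + 2 i \sqrt{21}}$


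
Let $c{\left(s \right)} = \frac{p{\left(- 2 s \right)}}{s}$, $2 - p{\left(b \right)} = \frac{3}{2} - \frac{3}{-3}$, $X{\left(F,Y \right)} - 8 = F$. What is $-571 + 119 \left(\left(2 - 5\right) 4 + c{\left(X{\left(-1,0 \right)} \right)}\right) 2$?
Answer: $-3444$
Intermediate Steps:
$X{\left(F,Y \right)} = 8 + F$
$p{\left(b \right)} = - \frac{1}{2}$ ($p{\left(b \right)} = 2 - \left(\frac{3}{2} - \frac{3}{-3}\right) = 2 - \left(3 \cdot \frac{1}{2} - -1\right) = 2 - \left(\frac{3}{2} + 1\right) = 2 - \frac{5}{2} = - \frac{1}{2}$)
$c{\left(s \right)} = - \frac{1}{2 s}$
$-571 + 119 \left(\left(2 - 5\right) 4 + c{\left(X{\left(-1,0 \right)} \right)}\right) 2 = -571 + 119 \left(\left(2 - 5\right) 4 - \frac{1}{2 \left(8 - 1\right)}\right) 2 = -571 + 119 \left(\left(-3\right) 4 - \frac{1}{2 \cdot 7}\right) 2 = -571 + 119 \left(-12 - \frac{1}{14}\right) 2 = -571 + 119 \left(\left(- \frac{169}{14}\right) 2\right) = -571 + 119 \left(- \frac{169}{7}\right) = -571 - 2873 = -3444$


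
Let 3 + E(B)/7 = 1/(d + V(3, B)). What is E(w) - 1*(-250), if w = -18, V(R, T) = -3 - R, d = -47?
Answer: 12130/53 ≈ 228.87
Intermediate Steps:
E(B) = -1120/53 (E(B) = -21 + 7/(-47 + (-3 - 1*3)) = -21 + 7/(-47 + (-3 - 3)) = -21 + 7/(-47 - 6) = -21 + 7/(-53) = -21 + 7*(-1/53) = -21 - 7/53 = -1120/53)
E(w) - 1*(-250) = -1120/53 - 1*(-250) = -1120/53 + 250 = 12130/53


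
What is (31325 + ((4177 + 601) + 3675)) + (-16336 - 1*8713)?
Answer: 14729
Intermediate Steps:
(31325 + ((4177 + 601) + 3675)) + (-16336 - 1*8713) = (31325 + (4778 + 3675)) + (-16336 - 8713) = (31325 + 8453) - 25049 = 39778 - 25049 = 14729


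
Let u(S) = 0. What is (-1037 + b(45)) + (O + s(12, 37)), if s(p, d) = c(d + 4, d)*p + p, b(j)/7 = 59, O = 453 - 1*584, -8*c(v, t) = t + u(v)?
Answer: -1597/2 ≈ -798.50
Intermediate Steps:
c(v, t) = -t/8 (c(v, t) = -(t + 0)/8 = -t/8)
O = -131 (O = 453 - 584 = -131)
b(j) = 413 (b(j) = 7*59 = 413)
s(p, d) = p - d*p/8 (s(p, d) = (-d/8)*p + p = -d*p/8 + p = p - d*p/8)
(-1037 + b(45)) + (O + s(12, 37)) = (-1037 + 413) + (-131 + (⅛)*12*(8 - 1*37)) = -624 + (-131 + (⅛)*12*(8 - 37)) = -624 + (-131 + (⅛)*12*(-29)) = -624 + (-131 - 87/2) = -624 - 349/2 = -1597/2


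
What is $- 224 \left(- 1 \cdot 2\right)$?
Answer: $448$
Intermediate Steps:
$- 224 \left(- 1 \cdot 2\right) = - 224 \left(\left(-1\right) 2\right) = \left(-224\right) \left(-2\right) = 448$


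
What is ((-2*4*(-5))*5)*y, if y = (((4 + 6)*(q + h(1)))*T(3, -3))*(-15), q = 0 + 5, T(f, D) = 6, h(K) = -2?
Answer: -540000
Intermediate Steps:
q = 5
y = -2700 (y = (((4 + 6)*(5 - 2))*6)*(-15) = ((10*3)*6)*(-15) = (30*6)*(-15) = 180*(-15) = -2700)
((-2*4*(-5))*5)*y = ((-2*4*(-5))*5)*(-2700) = (-8*(-5)*5)*(-2700) = (40*5)*(-2700) = 200*(-2700) = -540000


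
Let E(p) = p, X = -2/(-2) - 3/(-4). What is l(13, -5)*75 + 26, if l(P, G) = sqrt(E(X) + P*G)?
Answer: 26 + 75*I*sqrt(253)/2 ≈ 26.0 + 596.47*I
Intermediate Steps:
X = 7/4 (X = -2*(-1/2) - 3*(-1/4) = 1 + 3/4 = 7/4 ≈ 1.7500)
l(P, G) = sqrt(7/4 + G*P) (l(P, G) = sqrt(7/4 + P*G) = sqrt(7/4 + G*P))
l(13, -5)*75 + 26 = (sqrt(7 + 4*(-5)*13)/2)*75 + 26 = (sqrt(7 - 260)/2)*75 + 26 = (sqrt(-253)/2)*75 + 26 = ((I*sqrt(253))/2)*75 + 26 = (I*sqrt(253)/2)*75 + 26 = 75*I*sqrt(253)/2 + 26 = 26 + 75*I*sqrt(253)/2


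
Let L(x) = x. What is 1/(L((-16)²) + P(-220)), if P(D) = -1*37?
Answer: 1/219 ≈ 0.0045662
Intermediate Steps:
P(D) = -37
1/(L((-16)²) + P(-220)) = 1/((-16)² - 37) = 1/(256 - 37) = 1/219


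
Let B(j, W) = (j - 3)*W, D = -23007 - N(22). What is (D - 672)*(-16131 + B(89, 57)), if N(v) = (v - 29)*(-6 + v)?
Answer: 264633843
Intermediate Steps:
N(v) = (-29 + v)*(-6 + v)
D = -22895 (D = -23007 - (174 + 22² - 35*22) = -23007 - (174 + 484 - 770) = -23007 - 1*(-112) = -23007 + 112 = -22895)
B(j, W) = W*(-3 + j) (B(j, W) = (-3 + j)*W = W*(-3 + j))
(D - 672)*(-16131 + B(89, 57)) = (-22895 - 672)*(-16131 + 57*(-3 + 89)) = -23567*(-16131 + 57*86) = -23567*(-16131 + 4902) = -23567*(-11229) = 264633843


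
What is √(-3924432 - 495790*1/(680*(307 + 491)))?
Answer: I*√2888953331187882/27132 ≈ 1981.0*I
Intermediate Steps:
√(-3924432 - 495790*1/(680*(307 + 491))) = √(-3924432 - 495790/(798*680)) = √(-3924432 - 495790/542640) = √(-3924432 - 495790*1/542640) = √(-3924432 - 49579/54264) = √(-212955427627/54264) = I*√2888953331187882/27132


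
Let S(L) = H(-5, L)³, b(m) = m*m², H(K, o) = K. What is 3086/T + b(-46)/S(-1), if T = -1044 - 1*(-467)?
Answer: 55777122/72125 ≈ 773.34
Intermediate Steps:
b(m) = m³
T = -577 (T = -1044 + 467 = -577)
S(L) = -125 (S(L) = (-5)³ = -125)
3086/T + b(-46)/S(-1) = 3086/(-577) + (-46)³/(-125) = 3086*(-1/577) - 97336*(-1/125) = -3086/577 + 97336/125 = 55777122/72125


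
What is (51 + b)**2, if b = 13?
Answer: 4096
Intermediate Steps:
(51 + b)**2 = (51 + 13)**2 = 64**2 = 4096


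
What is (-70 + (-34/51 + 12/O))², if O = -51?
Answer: 13075456/2601 ≈ 5027.1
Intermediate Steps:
(-70 + (-34/51 + 12/O))² = (-70 + (-34/51 + 12/(-51)))² = (-70 + (-34*1/51 + 12*(-1/51)))² = (-70 + (-⅔ - 4/17))² = (-70 - 46/51)² = (-3616/51)² = 13075456/2601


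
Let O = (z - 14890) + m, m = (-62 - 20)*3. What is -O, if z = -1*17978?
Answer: 33114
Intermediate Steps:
z = -17978
m = -246 (m = -82*3 = -246)
O = -33114 (O = (-17978 - 14890) - 246 = -32868 - 246 = -33114)
-O = -1*(-33114) = 33114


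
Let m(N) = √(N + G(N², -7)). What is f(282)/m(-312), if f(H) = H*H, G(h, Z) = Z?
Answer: -79524*I*√319/319 ≈ -4452.5*I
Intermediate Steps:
f(H) = H²
m(N) = √(-7 + N) (m(N) = √(N - 7) = √(-7 + N))
f(282)/m(-312) = 282²/(√(-7 - 312)) = 79524/(√(-319)) = 79524/((I*√319)) = 79524*(-I*√319/319) = -79524*I*√319/319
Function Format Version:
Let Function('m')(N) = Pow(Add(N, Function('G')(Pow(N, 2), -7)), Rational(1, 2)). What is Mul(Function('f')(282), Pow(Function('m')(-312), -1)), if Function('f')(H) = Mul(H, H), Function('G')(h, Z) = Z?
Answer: Mul(Rational(-79524, 319), I, Pow(319, Rational(1, 2))) ≈ Mul(-4452.5, I)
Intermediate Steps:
Function('f')(H) = Pow(H, 2)
Function('m')(N) = Pow(Add(-7, N), Rational(1, 2)) (Function('m')(N) = Pow(Add(N, -7), Rational(1, 2)) = Pow(Add(-7, N), Rational(1, 2)))
Mul(Function('f')(282), Pow(Function('m')(-312), -1)) = Mul(Pow(282, 2), Pow(Pow(Add(-7, -312), Rational(1, 2)), -1)) = Mul(79524, Pow(Pow(-319, Rational(1, 2)), -1)) = Mul(79524, Pow(Mul(I, Pow(319, Rational(1, 2))), -1)) = Mul(79524, Mul(Rational(-1, 319), I, Pow(319, Rational(1, 2)))) = Mul(Rational(-79524, 319), I, Pow(319, Rational(1, 2)))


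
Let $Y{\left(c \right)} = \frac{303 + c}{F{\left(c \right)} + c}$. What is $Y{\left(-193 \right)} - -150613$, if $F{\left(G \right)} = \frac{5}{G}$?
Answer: $\frac{2805457736}{18627} \approx 1.5061 \cdot 10^{5}$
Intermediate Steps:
$Y{\left(c \right)} = \frac{303 + c}{c + \frac{5}{c}}$ ($Y{\left(c \right)} = \frac{303 + c}{\frac{5}{c} + c} = \frac{303 + c}{c + \frac{5}{c}}$)
$Y{\left(-193 \right)} - -150613 = - \frac{193 \left(303 - 193\right)}{5 + \left(-193\right)^{2}} - -150613 = \left(-193\right) \frac{1}{5 + 37249} \cdot 110 + 150613 = \left(-193\right) \frac{1}{37254} \cdot 110 + 150613 = - \frac{10615}{18627} + 150613 = \frac{2805457736}{18627}$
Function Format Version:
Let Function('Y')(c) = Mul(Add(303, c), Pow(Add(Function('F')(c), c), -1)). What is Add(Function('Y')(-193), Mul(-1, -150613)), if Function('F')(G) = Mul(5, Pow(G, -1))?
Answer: Rational(2805457736, 18627) ≈ 1.5061e+5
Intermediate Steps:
Function('Y')(c) = Mul(Pow(Add(c, Mul(5, Pow(c, -1))), -1), Add(303, c)) (Function('Y')(c) = Mul(Add(303, c), Pow(Add(Mul(5, Pow(c, -1)), c), -1)) = Mul(Add(303, c), Pow(Add(c, Mul(5, Pow(c, -1))), -1)) = Mul(Pow(Add(c, Mul(5, Pow(c, -1))), -1), Add(303, c)))
Add(Function('Y')(-193), Mul(-1, -150613)) = Add(Mul(-193, Pow(Add(5, Pow(-193, 2)), -1), Add(303, -193)), Mul(-1, -150613)) = Add(Mul(-193, Pow(Add(5, 37249), -1), 110), 150613) = Add(Mul(-193, Pow(37254, -1), 110), 150613) = Add(Mul(-193, Rational(1, 37254), 110), 150613) = Add(Rational(-10615, 18627), 150613) = Rational(2805457736, 18627)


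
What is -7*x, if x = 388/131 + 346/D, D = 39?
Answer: -423206/5109 ≈ -82.835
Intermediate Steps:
x = 60458/5109 (x = 388/131 + 346/39 = 60458/5109 ≈ 11.834)
-7*x = -7*60458/5109 = -423206/5109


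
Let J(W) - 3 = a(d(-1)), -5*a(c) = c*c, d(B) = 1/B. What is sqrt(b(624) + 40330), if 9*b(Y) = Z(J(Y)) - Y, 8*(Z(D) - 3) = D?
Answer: sqrt(36234935)/30 ≈ 200.65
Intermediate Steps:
a(c) = -c**2/5 (a(c) = -c*c/5 = -c**2/5)
J(W) = 14/5 (J(W) = 3 - (1/(-1))**2/5 = 3 - 1/5*(-1)**2 = 3 - 1/5*1 = 3 - 1/5 = 14/5)
Z(D) = 3 + D/8
b(Y) = 67/180 - Y/9 (b(Y) = ((3 + (1/8)*(14/5)) - Y)/9 = ((3 + 7/20) - Y)/9 = (67/20 - Y)/9 = 67/180 - Y/9)
sqrt(b(624) + 40330) = sqrt((67/180 - 1/9*624) + 40330) = sqrt((67/180 - 208/3) + 40330) = sqrt(-12413/180 + 40330) = sqrt(7246987/180) = sqrt(36234935)/30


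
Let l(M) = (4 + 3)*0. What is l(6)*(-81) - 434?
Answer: -434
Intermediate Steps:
l(M) = 0 (l(M) = 7*0 = 0)
l(6)*(-81) - 434 = 0*(-81) - 434 = 0 - 434 = -434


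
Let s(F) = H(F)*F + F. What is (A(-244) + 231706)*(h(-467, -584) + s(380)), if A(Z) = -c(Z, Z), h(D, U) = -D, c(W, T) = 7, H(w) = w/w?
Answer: 284294673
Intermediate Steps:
H(w) = 1
s(F) = 2*F (s(F) = 1*F + F = F + F = 2*F)
A(Z) = -7 (A(Z) = -1*7 = -7)
(A(-244) + 231706)*(h(-467, -584) + s(380)) = (-7 + 231706)*(-1*(-467) + 2*380) = 231699*(467 + 760) = 231699*1227 = 284294673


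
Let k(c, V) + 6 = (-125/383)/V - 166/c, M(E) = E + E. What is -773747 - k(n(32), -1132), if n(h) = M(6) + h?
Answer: -3690042591757/4769116 ≈ -7.7374e+5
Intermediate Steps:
M(E) = 2*E
n(h) = 12 + h (n(h) = 2*6 + h = 12 + h)
k(c, V) = -6 - 166/c - 125/(383*V) (k(c, V) = -6 + ((-125/383)/V - 166/c) = -6 + ((-125*1/383)/V - 166/c) = -6 + (-125/(383*V) - 166/c) = -6 + (-166/c - 125/(383*V)) = -6 - 166/c - 125/(383*V))
-773747 - k(n(32), -1132) = -773747 - (-6 - 166/(12 + 32) - 125/383/(-1132)) = -773747 - (-6 - 166/44 - 125/383*(-1/1132)) = -773747 - (-6 - 166*1/44 + 125/433556) = -773747 - (-6 - 83/22 + 125/433556) = -773747 - 1*(-46605895/4769116) = -773747 + 46605895/4769116 = -3690042591757/4769116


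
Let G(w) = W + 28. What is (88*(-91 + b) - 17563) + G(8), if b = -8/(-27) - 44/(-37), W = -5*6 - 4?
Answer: -25420831/999 ≈ -25446.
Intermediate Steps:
W = -34 (W = -30 - 4 = -34)
b = 1484/999 (b = -8*(-1/27) - 44*(-1/37) = 8/27 + 44/37 = 1484/999 ≈ 1.4855)
G(w) = -6 (G(w) = -34 + 28 = -6)
(88*(-91 + b) - 17563) + G(8) = (88*(-91 + 1484/999) - 17563) - 6 = (88*(-89425/999) - 17563) - 6 = (-7869400/999 - 17563) - 6 = -25414837/999 - 6 = -25420831/999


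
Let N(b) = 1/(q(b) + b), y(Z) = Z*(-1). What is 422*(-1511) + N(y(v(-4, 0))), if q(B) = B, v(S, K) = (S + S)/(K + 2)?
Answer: -5101135/8 ≈ -6.3764e+5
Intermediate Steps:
v(S, K) = 2*S/(2 + K) (v(S, K) = (2*S)/(2 + K) = 2*S/(2 + K))
y(Z) = -Z
N(b) = 1/(2*b) (N(b) = 1/(b + b) = 1/(2*b))
422*(-1511) + N(y(v(-4, 0))) = 422*(-1511) + 1/(2*((-2*(-4)/(2 + 0)))) = -637642 + 1/(2*((-2*(-4)/2))) = -637642 + 1/(2*((-1*(-4)))) = -637642 + (1/2)/4 = -637642 + (1/2)*(1/4) = -637642 + 1/8 = -5101135/8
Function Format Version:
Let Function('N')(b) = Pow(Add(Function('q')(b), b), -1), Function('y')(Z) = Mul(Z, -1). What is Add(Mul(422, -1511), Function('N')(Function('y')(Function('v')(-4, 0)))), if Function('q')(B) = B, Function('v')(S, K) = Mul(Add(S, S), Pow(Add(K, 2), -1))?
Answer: Rational(-5101135, 8) ≈ -6.3764e+5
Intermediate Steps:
Function('v')(S, K) = Mul(2, S, Pow(Add(2, K), -1)) (Function('v')(S, K) = Mul(Mul(2, S), Pow(Add(2, K), -1)) = Mul(2, S, Pow(Add(2, K), -1)))
Function('y')(Z) = Mul(-1, Z)
Function('N')(b) = Mul(Rational(1, 2), Pow(b, -1)) (Function('N')(b) = Pow(Add(b, b), -1) = Pow(Mul(2, b), -1) = Mul(Rational(1, 2), Pow(b, -1)))
Add(Mul(422, -1511), Function('N')(Function('y')(Function('v')(-4, 0)))) = Add(Mul(422, -1511), Mul(Rational(1, 2), Pow(Mul(-1, Mul(2, -4, Pow(Add(2, 0), -1))), -1))) = Add(-637642, Mul(Rational(1, 2), Pow(Mul(-1, Mul(2, -4, Pow(2, -1))), -1))) = Add(-637642, Mul(Rational(1, 2), Pow(Mul(-1, Mul(2, -4, Rational(1, 2))), -1))) = Add(-637642, Mul(Rational(1, 2), Pow(Mul(-1, -4), -1))) = Add(-637642, Mul(Rational(1, 2), Pow(4, -1))) = Add(-637642, Mul(Rational(1, 2), Rational(1, 4))) = Add(-637642, Rational(1, 8)) = Rational(-5101135, 8)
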